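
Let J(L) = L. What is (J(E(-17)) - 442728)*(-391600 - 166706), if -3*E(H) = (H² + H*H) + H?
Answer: 247282101990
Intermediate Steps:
E(H) = -2*H²/3 - H/3 (E(H) = -((H² + H*H) + H)/3 = -((H² + H²) + H)/3 = -(2*H² + H)/3 = -(H + 2*H²)/3 = -2*H²/3 - H/3)
(J(E(-17)) - 442728)*(-391600 - 166706) = (-⅓*(-17)*(1 + 2*(-17)) - 442728)*(-391600 - 166706) = (-⅓*(-17)*(1 - 34) - 442728)*(-558306) = (-⅓*(-17)*(-33) - 442728)*(-558306) = (-187 - 442728)*(-558306) = -442915*(-558306) = 247282101990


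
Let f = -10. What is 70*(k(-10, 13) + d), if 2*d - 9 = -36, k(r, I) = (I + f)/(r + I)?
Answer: -875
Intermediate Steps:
k(r, I) = (-10 + I)/(I + r) (k(r, I) = (I - 10)/(r + I) = (-10 + I)/(I + r))
d = -27/2 (d = 9/2 + (½)*(-36) = 9/2 - 18 = -27/2 ≈ -13.500)
70*(k(-10, 13) + d) = 70*((-10 + 13)/(13 - 10) - 27/2) = 70*(3/3 - 27/2) = 70*((⅓)*3 - 27/2) = 70*(1 - 27/2) = 70*(-25/2) = -875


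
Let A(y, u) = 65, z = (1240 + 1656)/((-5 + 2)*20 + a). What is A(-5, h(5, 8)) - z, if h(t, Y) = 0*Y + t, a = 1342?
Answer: 40217/641 ≈ 62.741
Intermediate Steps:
h(t, Y) = t (h(t, Y) = 0 + t = t)
z = 1448/641 (z = (1240 + 1656)/((-5 + 2)*20 + 1342) = 2896/(-3*20 + 1342) = 2896/(-60 + 1342) = 2896/1282 = 2896*(1/1282) = 1448/641 ≈ 2.2590)
A(-5, h(5, 8)) - z = 65 - 1*1448/641 = 65 - 1448/641 = 40217/641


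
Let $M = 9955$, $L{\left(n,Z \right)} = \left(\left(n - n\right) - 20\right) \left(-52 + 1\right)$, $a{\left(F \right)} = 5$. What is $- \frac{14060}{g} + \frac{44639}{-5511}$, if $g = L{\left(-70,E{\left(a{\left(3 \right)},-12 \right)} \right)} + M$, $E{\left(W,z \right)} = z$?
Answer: $- \frac{113479537}{12096645} \approx -9.3811$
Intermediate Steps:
$L{\left(n,Z \right)} = 1020$ ($L{\left(n,Z \right)} = \left(0 - 20\right) \left(-51\right) = \left(-20\right) \left(-51\right) = 1020$)
$g = 10975$ ($g = 1020 + 9955 = 10975$)
$- \frac{14060}{g} + \frac{44639}{-5511} = - \frac{14060}{10975} + \frac{44639}{-5511} = \left(-14060\right) \frac{1}{10975} + 44639 \left(- \frac{1}{5511}\right) = - \frac{2812}{2195} - \frac{44639}{5511} = - \frac{113479537}{12096645}$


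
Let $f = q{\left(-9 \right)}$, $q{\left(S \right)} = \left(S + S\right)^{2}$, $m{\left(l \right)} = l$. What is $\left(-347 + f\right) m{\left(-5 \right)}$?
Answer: $115$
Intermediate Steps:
$q{\left(S \right)} = 4 S^{2}$ ($q{\left(S \right)} = \left(2 S\right)^{2} = 4 S^{2}$)
$f = 324$ ($f = 4 \left(-9\right)^{2} = 4 \cdot 81 = 324$)
$\left(-347 + f\right) m{\left(-5 \right)} = \left(-347 + 324\right) \left(-5\right) = \left(-23\right) \left(-5\right) = 115$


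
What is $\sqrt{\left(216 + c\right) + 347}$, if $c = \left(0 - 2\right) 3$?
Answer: $\sqrt{557} \approx 23.601$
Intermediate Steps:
$c = -6$ ($c = \left(-2\right) 3 = -6$)
$\sqrt{\left(216 + c\right) + 347} = \sqrt{\left(216 - 6\right) + 347} = \sqrt{210 + 347} = \sqrt{557}$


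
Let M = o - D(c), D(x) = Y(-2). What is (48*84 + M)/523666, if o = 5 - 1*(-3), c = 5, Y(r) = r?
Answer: 2021/261833 ≈ 0.0077187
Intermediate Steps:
D(x) = -2
o = 8 (o = 5 + 3 = 8)
M = 10 (M = 8 - 1*(-2) = 8 + 2 = 10)
(48*84 + M)/523666 = (48*84 + 10)/523666 = (4032 + 10)*(1/523666) = 4042*(1/523666) = 2021/261833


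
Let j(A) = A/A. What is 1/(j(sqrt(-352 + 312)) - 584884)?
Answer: -1/584883 ≈ -1.7097e-6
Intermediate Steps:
j(A) = 1
1/(j(sqrt(-352 + 312)) - 584884) = 1/(1 - 584884) = 1/(-584883) = -1/584883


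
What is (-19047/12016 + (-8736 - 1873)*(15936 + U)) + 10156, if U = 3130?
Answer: -2430368651655/12016 ≈ -2.0226e+8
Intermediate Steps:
(-19047/12016 + (-8736 - 1873)*(15936 + U)) + 10156 = (-19047/12016 + (-8736 - 1873)*(15936 + 3130)) + 10156 = (-19047*1/12016 - 10609*19066) + 10156 = (-19047/12016 - 202271194) + 10156 = -2430490686151/12016 + 10156 = -2430368651655/12016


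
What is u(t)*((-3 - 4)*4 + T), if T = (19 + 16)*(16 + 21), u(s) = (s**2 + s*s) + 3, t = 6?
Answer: 95025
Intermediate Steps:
u(s) = 3 + 2*s**2 (u(s) = (s**2 + s**2) + 3 = 2*s**2 + 3 = 3 + 2*s**2)
T = 1295 (T = 35*37 = 1295)
u(t)*((-3 - 4)*4 + T) = (3 + 2*6**2)*((-3 - 4)*4 + 1295) = (3 + 2*36)*(-7*4 + 1295) = (3 + 72)*(-28 + 1295) = 75*1267 = 95025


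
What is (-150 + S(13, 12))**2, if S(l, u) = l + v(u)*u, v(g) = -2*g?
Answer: 180625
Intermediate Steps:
S(l, u) = l - 2*u**2 (S(l, u) = l + (-2*u)*u = l - 2*u**2)
(-150 + S(13, 12))**2 = (-150 + (13 - 2*12**2))**2 = (-150 + (13 - 2*144))**2 = (-150 + (13 - 288))**2 = (-150 - 275)**2 = (-425)**2 = 180625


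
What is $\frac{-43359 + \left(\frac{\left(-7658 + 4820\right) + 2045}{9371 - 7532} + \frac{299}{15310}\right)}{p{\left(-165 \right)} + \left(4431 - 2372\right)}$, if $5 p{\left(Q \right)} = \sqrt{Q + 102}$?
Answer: $- \frac{12568013883582305}{596815200295584} + \frac{1220788138279 i \sqrt{7}}{198938400098528} \approx -21.058 + 0.016236 i$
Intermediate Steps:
$p{\left(Q \right)} = \frac{\sqrt{102 + Q}}{5}$ ($p{\left(Q \right)} = \frac{\sqrt{Q + 102}}{5} = \frac{\sqrt{102 + Q}}{5}$)
$\frac{-43359 + \left(\frac{\left(-7658 + 4820\right) + 2045}{9371 - 7532} + \frac{299}{15310}\right)}{p{\left(-165 \right)} + \left(4431 - 2372\right)} = \frac{-43359 + \left(\frac{\left(-7658 + 4820\right) + 2045}{9371 - 7532} + \frac{299}{15310}\right)}{\frac{\sqrt{102 - 165}}{5} + \left(4431 - 2372\right)} = \frac{-43359 + \left(\frac{-2838 + 2045}{9371 - 7532} + 299 \cdot \frac{1}{15310}\right)}{\frac{\sqrt{-63}}{5} + 2059} = \frac{-43359 + \left(- \frac{793}{1839} + \frac{299}{15310}\right)}{\frac{3 i \sqrt{7}}{5} + 2059} = \frac{-43359 + \left(\left(-793\right) \frac{1}{1839} + \frac{299}{15310}\right)}{\frac{3 i \sqrt{7}}{5} + 2059} = \frac{-43359 + \left(- \frac{793}{1839} + \frac{299}{15310}\right)}{2059 + \frac{3 i \sqrt{7}}{5}} = \frac{-43359 - \frac{11590969}{28155090}}{2059 + \frac{3 i \sqrt{7}}{5}} = - \frac{1220788138279}{28155090 \left(2059 + \frac{3 i \sqrt{7}}{5}\right)}$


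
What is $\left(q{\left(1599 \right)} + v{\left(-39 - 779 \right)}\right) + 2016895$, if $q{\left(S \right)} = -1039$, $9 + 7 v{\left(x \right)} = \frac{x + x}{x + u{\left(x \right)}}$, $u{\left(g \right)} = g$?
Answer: $\frac{14110984}{7} \approx 2.0159 \cdot 10^{6}$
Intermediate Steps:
$v{\left(x \right)} = - \frac{8}{7}$ ($v{\left(x \right)} = - \frac{9}{7} + \frac{\left(x + x\right) \frac{1}{x + x}}{7} = - \frac{9}{7} + \frac{2 x \frac{1}{2 x}}{7} = - \frac{9}{7} + \frac{1}{7} \cdot 1 = - \frac{9}{7} + \frac{1}{7} = - \frac{8}{7}$)
$\left(q{\left(1599 \right)} + v{\left(-39 - 779 \right)}\right) + 2016895 = \left(-1039 - \frac{8}{7}\right) + 2016895 = - \frac{7281}{7} + 2016895 = \frac{14110984}{7}$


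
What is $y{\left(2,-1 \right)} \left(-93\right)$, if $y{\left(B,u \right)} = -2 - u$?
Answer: $93$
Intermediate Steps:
$y{\left(2,-1 \right)} \left(-93\right) = \left(-2 - -1\right) \left(-93\right) = \left(-2 + 1\right) \left(-93\right) = \left(-1\right) \left(-93\right) = 93$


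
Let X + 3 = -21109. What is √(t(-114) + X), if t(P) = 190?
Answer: I*√20922 ≈ 144.64*I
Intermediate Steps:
X = -21112 (X = -3 - 21109 = -21112)
√(t(-114) + X) = √(190 - 21112) = √(-20922) = I*√20922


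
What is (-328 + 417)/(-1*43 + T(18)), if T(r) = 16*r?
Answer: 89/245 ≈ 0.36327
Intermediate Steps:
(-328 + 417)/(-1*43 + T(18)) = (-328 + 417)/(-1*43 + 16*18) = 89/(-43 + 288) = 89/245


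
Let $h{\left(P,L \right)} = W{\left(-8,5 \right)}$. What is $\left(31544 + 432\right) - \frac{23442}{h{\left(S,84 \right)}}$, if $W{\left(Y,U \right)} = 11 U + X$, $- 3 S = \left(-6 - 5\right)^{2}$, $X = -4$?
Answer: $\frac{535778}{17} \approx 31516.0$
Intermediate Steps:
$S = - \frac{121}{3}$ ($S = - \frac{\left(-6 - 5\right)^{2}}{3} = - \frac{\left(-11\right)^{2}}{3} = \left(- \frac{1}{3}\right) 121 = - \frac{121}{3} \approx -40.333$)
$W{\left(Y,U \right)} = -4 + 11 U$ ($W{\left(Y,U \right)} = 11 U - 4 = -4 + 11 U$)
$h{\left(P,L \right)} = 51$ ($h{\left(P,L \right)} = -4 + 11 \cdot 5 = -4 + 55 = 51$)
$\left(31544 + 432\right) - \frac{23442}{h{\left(S,84 \right)}} = \left(31544 + 432\right) - \frac{23442}{51} = 31976 - \frac{7814}{17} = \frac{535778}{17}$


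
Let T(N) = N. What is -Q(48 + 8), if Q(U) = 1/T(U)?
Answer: -1/56 ≈ -0.017857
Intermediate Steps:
Q(U) = 1/U
-Q(48 + 8) = -1/(48 + 8) = -1/56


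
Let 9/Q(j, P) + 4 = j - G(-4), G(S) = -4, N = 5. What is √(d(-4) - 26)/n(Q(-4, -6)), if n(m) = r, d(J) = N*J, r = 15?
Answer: I*√46/15 ≈ 0.45216*I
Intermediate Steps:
Q(j, P) = 9/j (Q(j, P) = 9/(-4 + (j - 1*(-4))) = 9/(-4 + (j + 4)) = 9/(-4 + (4 + j)) = 9/j)
d(J) = 5*J
n(m) = 15
√(d(-4) - 26)/n(Q(-4, -6)) = √(5*(-4) - 26)/15 = √(-20 - 26)*(1/15) = √(-46)*(1/15) = (I*√46)*(1/15) = I*√46/15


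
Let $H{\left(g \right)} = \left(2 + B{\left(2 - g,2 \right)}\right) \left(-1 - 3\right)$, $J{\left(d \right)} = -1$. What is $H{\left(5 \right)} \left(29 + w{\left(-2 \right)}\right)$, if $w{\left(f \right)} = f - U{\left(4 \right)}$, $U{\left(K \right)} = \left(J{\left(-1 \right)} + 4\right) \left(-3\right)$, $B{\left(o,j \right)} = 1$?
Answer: $-432$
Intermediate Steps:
$U{\left(K \right)} = -9$ ($U{\left(K \right)} = \left(-1 + 4\right) \left(-3\right) = 3 \left(-3\right) = -9$)
$H{\left(g \right)} = -12$ ($H{\left(g \right)} = \left(2 + 1\right) \left(-1 - 3\right) = 3 \left(-4\right) = -12$)
$w{\left(f \right)} = 9 + f$ ($w{\left(f \right)} = f - -9 = f + 9 = 9 + f$)
$H{\left(5 \right)} \left(29 + w{\left(-2 \right)}\right) = - 12 \left(29 + \left(9 - 2\right)\right) = - 12 \left(29 + 7\right) = \left(-12\right) 36 = -432$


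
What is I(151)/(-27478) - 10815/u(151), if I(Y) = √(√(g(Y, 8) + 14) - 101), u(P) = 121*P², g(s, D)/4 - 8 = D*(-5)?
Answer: -10815/2758921 - √(-101 + I*√114)/27478 ≈ -0.0039393 - 0.00036625*I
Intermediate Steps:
g(s, D) = 32 - 20*D (g(s, D) = 32 + 4*(D*(-5)) = 32 + 4*(-5*D) = 32 - 20*D)
I(Y) = √(-101 + I*√114) (I(Y) = √(√((32 - 20*8) + 14) - 101) = √(√((32 - 160) + 14) - 101) = √(√(-128 + 14) - 101) = √(√(-114) - 101) = √(I*√114 - 101) = √(-101 + I*√114))
I(151)/(-27478) - 10815/u(151) = √(-101 + I*√114)/(-27478) - 10815/(121*151²) = √(-101 + I*√114)*(-1/27478) - 10815/(121*22801) = -√(-101 + I*√114)/27478 - 10815/2758921 = -10815/2758921 - √(-101 + I*√114)/27478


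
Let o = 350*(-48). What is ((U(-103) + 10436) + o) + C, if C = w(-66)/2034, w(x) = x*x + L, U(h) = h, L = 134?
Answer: -6574694/1017 ≈ -6464.8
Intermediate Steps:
w(x) = 134 + x² (w(x) = x*x + 134 = x² + 134 = 134 + x²)
o = -16800
C = 2245/1017 (C = (134 + (-66)²)/2034 = (134 + 4356)*(1/2034) = 4490*(1/2034) = 2245/1017 ≈ 2.2075)
((U(-103) + 10436) + o) + C = ((-103 + 10436) - 16800) + 2245/1017 = (10333 - 16800) + 2245/1017 = -6467 + 2245/1017 = -6574694/1017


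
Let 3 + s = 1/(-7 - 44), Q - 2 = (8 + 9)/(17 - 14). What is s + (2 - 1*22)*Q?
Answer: -2658/17 ≈ -156.35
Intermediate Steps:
Q = 23/3 (Q = 2 + (8 + 9)/(17 - 14) = 2 + 17/3 = 23/3 ≈ 7.6667)
s = -154/51 (s = -3 + 1/(-7 - 44) = -3 + 1/(-51) = -3 - 1/51 = -154/51 ≈ -3.0196)
s + (2 - 1*22)*Q = -154/51 + (2 - 1*22)*(23/3) = -154/51 + (2 - 22)*(23/3) = -154/51 - 20*23/3 = -154/51 - 460/3 = -2658/17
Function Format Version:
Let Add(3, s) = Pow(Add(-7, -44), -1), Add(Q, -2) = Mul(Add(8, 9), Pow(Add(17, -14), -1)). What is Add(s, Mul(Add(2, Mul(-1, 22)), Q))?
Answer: Rational(-2658, 17) ≈ -156.35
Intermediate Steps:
Q = Rational(23, 3) (Q = Add(2, Mul(Add(8, 9), Pow(Add(17, -14), -1))) = Add(2, Mul(17, Pow(3, -1))) = Add(2, Mul(17, Rational(1, 3))) = Add(2, Rational(17, 3)) = Rational(23, 3) ≈ 7.6667)
s = Rational(-154, 51) (s = Add(-3, Pow(Add(-7, -44), -1)) = Add(-3, Pow(-51, -1)) = Add(-3, Rational(-1, 51)) = Rational(-154, 51) ≈ -3.0196)
Add(s, Mul(Add(2, Mul(-1, 22)), Q)) = Add(Rational(-154, 51), Mul(Add(2, Mul(-1, 22)), Rational(23, 3))) = Add(Rational(-154, 51), Mul(Add(2, -22), Rational(23, 3))) = Add(Rational(-154, 51), Mul(-20, Rational(23, 3))) = Add(Rational(-154, 51), Rational(-460, 3)) = Rational(-2658, 17)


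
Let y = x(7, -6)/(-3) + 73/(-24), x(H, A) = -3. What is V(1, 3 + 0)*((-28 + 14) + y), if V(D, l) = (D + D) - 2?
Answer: 0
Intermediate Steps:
V(D, l) = -2 + 2*D (V(D, l) = 2*D - 2 = -2 + 2*D)
y = -49/24 (y = -3/(-3) + 73/(-24) = -3*(-⅓) + 73*(-1/24) = 1 - 73/24 = -49/24 ≈ -2.0417)
V(1, 3 + 0)*((-28 + 14) + y) = (-2 + 2*1)*((-28 + 14) - 49/24) = (-2 + 2)*(-14 - 49/24) = 0*(-385/24) = 0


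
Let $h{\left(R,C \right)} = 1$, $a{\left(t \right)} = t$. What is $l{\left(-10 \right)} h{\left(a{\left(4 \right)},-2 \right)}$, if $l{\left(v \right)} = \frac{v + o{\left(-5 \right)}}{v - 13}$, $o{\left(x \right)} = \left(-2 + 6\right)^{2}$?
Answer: $- \frac{6}{23} \approx -0.26087$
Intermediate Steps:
$o{\left(x \right)} = 16$ ($o{\left(x \right)} = 4^{2} = 16$)
$l{\left(v \right)} = \frac{16 + v}{-13 + v}$ ($l{\left(v \right)} = \frac{v + 16}{v - 13} = \frac{16 + v}{-13 + v}$)
$l{\left(-10 \right)} h{\left(a{\left(4 \right)},-2 \right)} = \frac{16 - 10}{-13 - 10} \cdot 1 = \frac{1}{-23} \cdot 6 \cdot 1 = \left(- \frac{1}{23}\right) 6 \cdot 1 = \left(- \frac{6}{23}\right) 1 = - \frac{6}{23}$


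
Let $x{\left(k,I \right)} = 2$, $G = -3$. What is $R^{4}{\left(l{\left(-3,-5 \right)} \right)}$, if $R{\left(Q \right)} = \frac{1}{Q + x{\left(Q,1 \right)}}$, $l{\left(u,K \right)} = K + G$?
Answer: $\frac{1}{1296} \approx 0.0007716$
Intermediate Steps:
$l{\left(u,K \right)} = -3 + K$ ($l{\left(u,K \right)} = K - 3 = -3 + K$)
$R{\left(Q \right)} = \frac{1}{2 + Q}$ ($R{\left(Q \right)} = \frac{1}{Q + 2} = \frac{1}{2 + Q}$)
$R^{4}{\left(l{\left(-3,-5 \right)} \right)} = \left(\frac{1}{2 - 8}\right)^{4} = \left(\frac{1}{-6}\right)^{4} = \left(- \frac{1}{6}\right)^{4} = \frac{1}{1296}$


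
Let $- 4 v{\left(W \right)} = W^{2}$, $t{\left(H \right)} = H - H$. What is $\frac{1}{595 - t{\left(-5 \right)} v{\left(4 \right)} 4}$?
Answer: $\frac{1}{595} \approx 0.0016807$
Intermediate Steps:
$t{\left(H \right)} = 0$
$v{\left(W \right)} = - \frac{W^{2}}{4}$
$\frac{1}{595 - t{\left(-5 \right)} v{\left(4 \right)} 4} = \frac{1}{595 - 0 \left(- \frac{4^{2}}{4}\right) 4} = \frac{1}{595 - 0 \left(\left(- \frac{1}{4}\right) 16\right) 4} = \frac{1}{595 - 0 \left(-4\right) 4} = \frac{1}{595 - 0 \cdot 4} = \frac{1}{595 - 0} = \frac{1}{595 + 0} = \frac{1}{595}$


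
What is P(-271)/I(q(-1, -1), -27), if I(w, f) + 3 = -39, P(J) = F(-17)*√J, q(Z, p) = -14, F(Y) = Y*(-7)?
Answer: -17*I*√271/6 ≈ -46.643*I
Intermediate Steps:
F(Y) = -7*Y
P(J) = 119*√J (P(J) = (-7*(-17))*√J = 119*√J)
I(w, f) = -42 (I(w, f) = -3 - 39 = -42)
P(-271)/I(q(-1, -1), -27) = (119*√(-271))/(-42) = (119*(I*√271))*(-1/42) = (119*I*√271)*(-1/42) = -17*I*√271/6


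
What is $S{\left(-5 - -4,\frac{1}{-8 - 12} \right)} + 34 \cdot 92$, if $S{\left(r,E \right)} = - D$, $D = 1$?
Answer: $3127$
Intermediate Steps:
$S{\left(r,E \right)} = -1$ ($S{\left(r,E \right)} = \left(-1\right) 1 = -1$)
$S{\left(-5 - -4,\frac{1}{-8 - 12} \right)} + 34 \cdot 92 = -1 + 34 \cdot 92 = -1 + 3128 = 3127$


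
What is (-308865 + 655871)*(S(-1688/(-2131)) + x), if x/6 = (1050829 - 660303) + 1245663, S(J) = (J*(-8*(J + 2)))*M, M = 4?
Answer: 15469827521296722244/4541161 ≈ 3.4066e+12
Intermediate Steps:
S(J) = 4*J*(-16 - 8*J) (S(J) = (J*(-8*(J + 2)))*4 = (J*(-8*(2 + J)))*4 = (J*(-16 - 8*J))*4 = 4*J*(-16 - 8*J))
x = 9817134 (x = 6*((1050829 - 660303) + 1245663) = 6*(390526 + 1245663) = 6*1636189 = 9817134)
(-308865 + 655871)*(S(-1688/(-2131)) + x) = (-308865 + 655871)*(-32*(-1688/(-2131))*(2 - 1688/(-2131)) + 9817134) = 347006*(-32*(-1688*(-1/2131))*(2 - 1688*(-1/2131)) + 9817134) = 347006*(-32*1688/2131*(2 + 1688/2131) + 9817134) = 347006*(-32*1688/2131*5950/2131 + 9817134) = 347006*(-321395200/4541161 + 9817134) = 347006*(44580864657374/4541161) = 15469827521296722244/4541161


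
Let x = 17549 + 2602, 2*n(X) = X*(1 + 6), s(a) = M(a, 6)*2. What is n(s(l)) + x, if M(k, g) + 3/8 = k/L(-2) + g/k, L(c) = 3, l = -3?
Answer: 161019/8 ≈ 20127.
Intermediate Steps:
M(k, g) = -3/8 + k/3 + g/k (M(k, g) = -3/8 + (k/3 + g/k) = -3/8 + k/3 + g/k)
s(a) = -¾ + 12/a + 2*a/3 (s(a) = (-3/8 + a/3 + 6/a)*2 = (-3/8 + 6/a + a/3)*2 = -¾ + 12/a + 2*a/3)
n(X) = 7*X/2 (n(X) = (X*(1 + 6))/2 = (X*7)/2 = (7*X)/2 = 7*X/2)
x = 20151
n(s(l)) + x = 7*((1/12)*(144 - 3*(-9 + 8*(-3)))/(-3))/2 + 20151 = 7*((1/12)*(-⅓)*(144 - 3*(-9 - 24)))/2 + 20151 = 7*((1/12)*(-⅓)*(144 - 3*(-33)))/2 + 20151 = 7*((1/12)*(-⅓)*(144 + 99))/2 + 20151 = 7*((1/12)*(-⅓)*243)/2 + 20151 = (7/2)*(-27/4) + 20151 = -189/8 + 20151 = 161019/8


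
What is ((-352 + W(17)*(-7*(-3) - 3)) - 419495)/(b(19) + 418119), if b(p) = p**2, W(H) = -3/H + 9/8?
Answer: -5709687/5691328 ≈ -1.0032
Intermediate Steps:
W(H) = 9/8 - 3/H (W(H) = -3/H + 9*(1/8) = -3/H + 9/8 = 9/8 - 3/H)
((-352 + W(17)*(-7*(-3) - 3)) - 419495)/(b(19) + 418119) = ((-352 + (9/8 - 3/17)*(-7*(-3) - 3)) - 419495)/(19**2 + 418119) = ((-352 + (9/8 - 3*1/17)*(21 - 3)) - 419495)/(361 + 418119) = ((-352 + (9/8 - 3/17)*18) - 419495)/418480 = ((-352 + (129/136)*18) - 419495)*(1/418480) = ((-352 + 1161/68) - 419495)*(1/418480) = (-22775/68 - 419495)*(1/418480) = -28548435/68*1/418480 = -5709687/5691328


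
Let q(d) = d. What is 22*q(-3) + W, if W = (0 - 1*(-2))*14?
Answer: -38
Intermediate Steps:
W = 28 (W = (0 + 2)*14 = 2*14 = 28)
22*q(-3) + W = 22*(-3) + 28 = -66 + 28 = -38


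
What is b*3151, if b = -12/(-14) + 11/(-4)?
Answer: -167003/28 ≈ -5964.4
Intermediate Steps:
b = -53/28 (b = -12*(-1/14) + 11*(-1/4) = 6/7 - 11/4 = -53/28 ≈ -1.8929)
b*3151 = -53/28*3151 = -167003/28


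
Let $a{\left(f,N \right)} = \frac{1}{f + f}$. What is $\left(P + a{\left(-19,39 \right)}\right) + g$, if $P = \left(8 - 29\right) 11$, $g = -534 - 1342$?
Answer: $- \frac{80067}{38} \approx -2107.0$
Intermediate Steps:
$a{\left(f,N \right)} = \frac{1}{2 f}$
$g = -1876$ ($g = -534 - 1342 = -1876$)
$P = -231$ ($P = \left(-21\right) 11 = -231$)
$\left(P + a{\left(-19,39 \right)}\right) + g = \left(-231 + \frac{1}{2 \left(-19\right)}\right) - 1876 = \left(-231 + \frac{1}{2} \left(- \frac{1}{19}\right)\right) - 1876 = \left(-231 - \frac{1}{38}\right) - 1876 = - \frac{8779}{38} - 1876 = - \frac{80067}{38}$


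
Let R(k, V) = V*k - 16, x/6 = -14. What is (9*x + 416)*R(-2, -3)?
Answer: 3400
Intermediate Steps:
x = -84 (x = 6*(-14) = -84)
R(k, V) = -16 + V*k
(9*x + 416)*R(-2, -3) = (9*(-84) + 416)*(-16 - 3*(-2)) = (-756 + 416)*(-16 + 6) = -340*(-10) = 3400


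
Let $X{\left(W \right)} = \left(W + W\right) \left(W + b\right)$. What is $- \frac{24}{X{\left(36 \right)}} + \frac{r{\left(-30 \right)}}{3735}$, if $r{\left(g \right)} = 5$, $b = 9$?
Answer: $- \frac{68}{11205} \approx -0.0060687$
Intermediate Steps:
$X{\left(W \right)} = 2 W \left(9 + W\right)$ ($X{\left(W \right)} = \left(W + W\right) \left(W + 9\right) = 2 W \left(9 + W\right)$)
$- \frac{24}{X{\left(36 \right)}} + \frac{r{\left(-30 \right)}}{3735} = - \frac{24}{2 \cdot 36 \left(9 + 36\right)} + \frac{5}{3735} = - \frac{24}{2 \cdot 36 \cdot 45} + 5 \cdot \frac{1}{3735} = - \frac{24}{3240} + \frac{1}{747} = \left(-24\right) \frac{1}{3240} + \frac{1}{747} = - \frac{1}{135} + \frac{1}{747} = - \frac{68}{11205}$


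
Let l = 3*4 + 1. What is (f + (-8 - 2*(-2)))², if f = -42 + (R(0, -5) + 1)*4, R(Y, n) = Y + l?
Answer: 100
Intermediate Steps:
l = 13 (l = 12 + 1 = 13)
R(Y, n) = 13 + Y (R(Y, n) = Y + 13 = 13 + Y)
f = 14 (f = -42 + ((13 + 0) + 1)*4 = -42 + (13 + 1)*4 = -42 + 14*4 = -42 + 56 = 14)
(f + (-8 - 2*(-2)))² = (14 + (-8 - 2*(-2)))² = (14 + (-8 + 4))² = (14 - 4)² = 10² = 100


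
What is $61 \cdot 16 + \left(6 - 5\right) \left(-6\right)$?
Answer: $970$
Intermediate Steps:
$61 \cdot 16 + \left(6 - 5\right) \left(-6\right) = 976 + 1 \left(-6\right) = 976 - 6 = 970$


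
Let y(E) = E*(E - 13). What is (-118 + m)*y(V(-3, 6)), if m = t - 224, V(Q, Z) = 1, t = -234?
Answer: 6912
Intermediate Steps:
m = -458 (m = -234 - 224 = -458)
y(E) = E*(-13 + E)
(-118 + m)*y(V(-3, 6)) = (-118 - 458)*(1*(-13 + 1)) = -576*(-12) = 6912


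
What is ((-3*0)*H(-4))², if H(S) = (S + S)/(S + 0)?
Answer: 0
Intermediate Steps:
H(S) = 2 (H(S) = (2*S)/S = 2)
((-3*0)*H(-4))² = (-3*0*2)² = (0*2)² = 0² = 0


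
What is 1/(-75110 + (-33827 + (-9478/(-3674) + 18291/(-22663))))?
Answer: -41631931/4535183867957 ≈ -9.1798e-6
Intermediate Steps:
1/(-75110 + (-33827 + (-9478/(-3674) + 18291/(-22663)))) = 1/(-75110 + (-33827 + (-9478*(-1/3674) + 18291*(-1/22663)))) = 1/(-75110 + (-33827 + (4739/1837 - 18291/22663))) = 1/(-75110 + (-33827 + 73799390/41631931)) = 1/(-75110 - 1408209530547/41631931) = 1/(-4535183867957/41631931) = -41631931/4535183867957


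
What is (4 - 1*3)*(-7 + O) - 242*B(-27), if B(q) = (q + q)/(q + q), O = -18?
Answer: -267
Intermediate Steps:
B(q) = 1 (B(q) = (2*q)/((2*q)) = (2*q)*(1/(2*q)) = 1)
(4 - 1*3)*(-7 + O) - 242*B(-27) = (4 - 1*3)*(-7 - 18) - 242*1 = (4 - 3)*(-25) - 242 = 1*(-25) - 242 = -25 - 242 = -267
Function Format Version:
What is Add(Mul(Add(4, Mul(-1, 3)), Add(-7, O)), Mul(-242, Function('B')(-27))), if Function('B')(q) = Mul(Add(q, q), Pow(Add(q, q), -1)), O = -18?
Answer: -267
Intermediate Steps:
Function('B')(q) = 1 (Function('B')(q) = Mul(Mul(2, q), Pow(Mul(2, q), -1)) = Mul(Mul(2, q), Mul(Rational(1, 2), Pow(q, -1))) = 1)
Add(Mul(Add(4, Mul(-1, 3)), Add(-7, O)), Mul(-242, Function('B')(-27))) = Add(Mul(Add(4, Mul(-1, 3)), Add(-7, -18)), Mul(-242, 1)) = Add(Mul(Add(4, -3), -25), -242) = Add(Mul(1, -25), -242) = Add(-25, -242) = -267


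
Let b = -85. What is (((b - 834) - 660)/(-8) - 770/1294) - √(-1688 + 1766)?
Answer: 1018533/5176 - √78 ≈ 187.95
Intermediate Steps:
(((b - 834) - 660)/(-8) - 770/1294) - √(-1688 + 1766) = (((-85 - 834) - 660)/(-8) - 770/1294) - √(-1688 + 1766) = ((-919 - 660)*(-⅛) - 770*1/1294) - √78 = (-1579*(-⅛) - 385/647) - √78 = (1579/8 - 385/647) - √78 = 1018533/5176 - √78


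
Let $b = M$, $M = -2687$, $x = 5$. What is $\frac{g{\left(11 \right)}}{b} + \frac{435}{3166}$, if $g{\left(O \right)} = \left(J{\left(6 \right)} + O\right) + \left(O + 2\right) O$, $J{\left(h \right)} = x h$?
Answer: $\frac{586301}{8507042} \approx 0.06892$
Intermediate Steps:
$J{\left(h \right)} = 5 h$
$b = -2687$
$g{\left(O \right)} = 30 + O + O \left(2 + O\right)$ ($g{\left(O \right)} = \left(5 \cdot 6 + O\right) + \left(O + 2\right) O = \left(30 + O\right) + \left(2 + O\right) O = \left(30 + O\right) + O \left(2 + O\right) = 30 + O + O \left(2 + O\right)$)
$\frac{g{\left(11 \right)}}{b} + \frac{435}{3166} = \frac{30 + 11^{2} + 3 \cdot 11}{-2687} + \frac{435}{3166} = \left(30 + 121 + 33\right) \left(- \frac{1}{2687}\right) + 435 \cdot \frac{1}{3166} = 184 \left(- \frac{1}{2687}\right) + \frac{435}{3166} = - \frac{184}{2687} + \frac{435}{3166} = \frac{586301}{8507042}$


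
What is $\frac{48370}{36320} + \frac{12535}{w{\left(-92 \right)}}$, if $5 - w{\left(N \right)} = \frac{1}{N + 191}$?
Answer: $\frac{2254787179}{897104} \approx 2513.4$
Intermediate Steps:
$w{\left(N \right)} = 5 - \frac{1}{191 + N}$ ($w{\left(N \right)} = 5 - \frac{1}{N + 191} = 5 - \frac{1}{191 + N}$)
$\frac{48370}{36320} + \frac{12535}{w{\left(-92 \right)}} = \frac{48370}{36320} + \frac{12535}{\frac{1}{191 - 92} \left(954 + 5 \left(-92\right)\right)} = 48370 \cdot \frac{1}{36320} + \frac{12535}{\frac{1}{99} \left(954 - 460\right)} = \frac{4837}{3632} + \frac{12535}{\frac{1}{99} \cdot 494} = \frac{4837}{3632} + \frac{12535}{\frac{494}{99}} = \frac{4837}{3632} + 12535 \cdot \frac{99}{494} = \frac{4837}{3632} + \frac{1240965}{494} = \frac{2254787179}{897104}$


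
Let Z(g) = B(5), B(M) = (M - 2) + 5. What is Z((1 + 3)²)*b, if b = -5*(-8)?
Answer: 320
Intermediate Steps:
B(M) = 3 + M (B(M) = (-2 + M) + 5 = 3 + M)
Z(g) = 8 (Z(g) = 3 + 5 = 8)
b = 40
Z((1 + 3)²)*b = 8*40 = 320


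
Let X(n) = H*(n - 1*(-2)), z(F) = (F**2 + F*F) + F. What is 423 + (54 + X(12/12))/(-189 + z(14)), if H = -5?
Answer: 91830/217 ≈ 423.18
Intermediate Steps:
z(F) = F + 2*F**2 (z(F) = (F**2 + F**2) + F = 2*F**2 + F = F + 2*F**2)
X(n) = -10 - 5*n (X(n) = -5*(n - 1*(-2)) = -5*(n + 2) = -5*(2 + n) = -10 - 5*n)
423 + (54 + X(12/12))/(-189 + z(14)) = 423 + (54 + (-10 - 60/12))/(-189 + 14*(1 + 2*14)) = 423 + (54 + (-10 - 60/12))/(-189 + 14*(1 + 28)) = 423 + (54 + (-10 - 5*1))/(-189 + 14*29) = 423 + (54 + (-10 - 5))/(-189 + 406) = 423 + (54 - 15)/217 = 423 + 39*(1/217) = 423 + 39/217 = 91830/217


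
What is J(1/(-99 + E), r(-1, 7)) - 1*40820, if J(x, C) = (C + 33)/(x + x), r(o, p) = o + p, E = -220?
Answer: -94081/2 ≈ -47041.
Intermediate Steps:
J(x, C) = (33 + C)/(2*x) (J(x, C) = (33 + C)/((2*x)) = (33 + C)*(1/(2*x)) = (33 + C)/(2*x))
J(1/(-99 + E), r(-1, 7)) - 1*40820 = (33 + (-1 + 7))/(2*(1/(-99 - 220))) - 1*40820 = (33 + 6)/(2*(1/(-319))) - 40820 = (1/2)*39/(-1/319) - 40820 = (1/2)*(-319)*39 - 40820 = -12441/2 - 40820 = -94081/2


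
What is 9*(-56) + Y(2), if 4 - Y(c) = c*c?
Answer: -504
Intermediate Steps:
Y(c) = 4 - c² (Y(c) = 4 - c*c = 4 - c²)
9*(-56) + Y(2) = 9*(-56) + (4 - 1*2²) = -504 + (4 - 1*4) = -504 + (4 - 4) = -504 + 0 = -504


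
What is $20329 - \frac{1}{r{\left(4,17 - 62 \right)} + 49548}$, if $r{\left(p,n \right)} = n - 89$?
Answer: $\frac{1004537205}{49414} \approx 20329.0$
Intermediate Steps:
$r{\left(p,n \right)} = -89 + n$
$20329 - \frac{1}{r{\left(4,17 - 62 \right)} + 49548} = 20329 - \frac{1}{\left(-89 + \left(17 - 62\right)\right) + 49548} = 20329 - \frac{1}{\left(-89 - 45\right) + 49548} = 20329 - \frac{1}{-134 + 49548} = 20329 - \frac{1}{49414} = \frac{1004537205}{49414}$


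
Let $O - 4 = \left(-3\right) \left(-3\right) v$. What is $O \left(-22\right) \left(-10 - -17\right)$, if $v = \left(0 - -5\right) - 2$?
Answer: $-4774$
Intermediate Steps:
$v = 3$ ($v = \left(0 + 5\right) - 2 = 5 - 2 = 3$)
$O = 31$ ($O = 4 + \left(-3\right) \left(-3\right) 3 = 4 + 9 \cdot 3 = 4 + 27 = 31$)
$O \left(-22\right) \left(-10 - -17\right) = 31 \left(-22\right) \left(-10 - -17\right) = - 682 \left(-10 + 17\right) = \left(-682\right) 7 = -4774$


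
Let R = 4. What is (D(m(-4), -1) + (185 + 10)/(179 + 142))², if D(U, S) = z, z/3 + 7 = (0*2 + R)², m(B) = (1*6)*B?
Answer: 8726116/11449 ≈ 762.17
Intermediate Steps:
m(B) = 6*B
z = 27 (z = -21 + 3*(0*2 + 4)² = -21 + 3*(0 + 4)² = -21 + 3*4² = -21 + 3*16 = -21 + 48 = 27)
D(U, S) = 27
(D(m(-4), -1) + (185 + 10)/(179 + 142))² = (27 + (185 + 10)/(179 + 142))² = (27 + 195/321)² = (27 + 195*(1/321))² = (27 + 65/107)² = (2954/107)² = 8726116/11449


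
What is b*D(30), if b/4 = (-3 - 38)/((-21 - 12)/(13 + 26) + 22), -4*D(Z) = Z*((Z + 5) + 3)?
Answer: 121524/55 ≈ 2209.5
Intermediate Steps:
D(Z) = -Z*(8 + Z)/4 (D(Z) = -Z*((Z + 5) + 3)/4 = -Z*((5 + Z) + 3)/4 = -Z*(8 + Z)/4)
b = -2132/275 (b = 4*((-3 - 38)/((-21 - 12)/(13 + 26) + 22)) = 4*(-41/(-33/39 + 22)) = 4*(-41/(-33*1/39 + 22)) = 4*(-41/(-11/13 + 22)) = 4*(-41/275/13) = 4*(-41*13/275) = 4*(-533/275) = -2132/275 ≈ -7.7527)
b*D(30) = -(-533)*30*(8 + 30)/275 = -(-533)*30*38/275 = -2132/275*(-285) = 121524/55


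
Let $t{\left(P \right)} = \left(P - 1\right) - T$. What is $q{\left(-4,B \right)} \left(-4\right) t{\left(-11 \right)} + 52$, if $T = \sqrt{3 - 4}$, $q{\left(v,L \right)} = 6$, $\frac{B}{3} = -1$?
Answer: $340 + 24 i \approx 340.0 + 24.0 i$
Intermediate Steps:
$B = -3$ ($B = 3 \left(-1\right) = -3$)
$T = i$ ($T = \sqrt{-1} = i \approx 1.0 i$)
$t{\left(P \right)} = -1 + P - i$ ($t{\left(P \right)} = \left(P - 1\right) - i = \left(-1 + P\right) - i = -1 + P - i$)
$q{\left(-4,B \right)} \left(-4\right) t{\left(-11 \right)} + 52 = 6 \left(-4\right) \left(-1 - 11 - i\right) + 52 = - 24 \left(-12 - i\right) + 52 = \left(288 + 24 i\right) + 52 = 340 + 24 i$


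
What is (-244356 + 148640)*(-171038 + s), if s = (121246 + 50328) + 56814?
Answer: -5489312600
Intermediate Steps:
s = 228388 (s = 171574 + 56814 = 228388)
(-244356 + 148640)*(-171038 + s) = (-244356 + 148640)*(-171038 + 228388) = -95716*57350 = -5489312600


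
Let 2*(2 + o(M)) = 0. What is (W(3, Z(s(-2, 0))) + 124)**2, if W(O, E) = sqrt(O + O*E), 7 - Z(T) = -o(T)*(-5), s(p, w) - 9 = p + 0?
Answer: 15430 + 744*sqrt(6) ≈ 17252.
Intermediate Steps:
o(M) = -2 (o(M) = -2 + (1/2)*0 = -2 + 0 = -2)
s(p, w) = 9 + p (s(p, w) = 9 + (p + 0) = 9 + p)
Z(T) = 17 (Z(T) = 7 - (-1*(-2))*(-5) = 7 - 2*(-5) = 7 - 1*(-10) = 7 + 10 = 17)
W(O, E) = sqrt(O + E*O)
(W(3, Z(s(-2, 0))) + 124)**2 = (sqrt(3*(1 + 17)) + 124)**2 = (sqrt(3*18) + 124)**2 = (sqrt(54) + 124)**2 = (3*sqrt(6) + 124)**2 = (124 + 3*sqrt(6))**2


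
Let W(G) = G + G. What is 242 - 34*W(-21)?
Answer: 1670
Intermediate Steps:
W(G) = 2*G
242 - 34*W(-21) = 242 - 68*(-21) = 242 - 34*(-42) = 242 + 1428 = 1670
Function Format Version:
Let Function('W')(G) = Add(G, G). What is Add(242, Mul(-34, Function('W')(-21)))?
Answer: 1670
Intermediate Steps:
Function('W')(G) = Mul(2, G)
Add(242, Mul(-34, Function('W')(-21))) = Add(242, Mul(-34, Mul(2, -21))) = Add(242, Mul(-34, -42)) = Add(242, 1428) = 1670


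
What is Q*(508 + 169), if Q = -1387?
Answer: -938999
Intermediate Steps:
Q*(508 + 169) = -1387*(508 + 169) = -1387*677 = -938999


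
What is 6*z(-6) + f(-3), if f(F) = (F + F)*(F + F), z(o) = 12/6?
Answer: 48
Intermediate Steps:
z(o) = 2 (z(o) = 12*(1/6) = 2)
f(F) = 4*F**2 (f(F) = (2*F)*(2*F) = 4*F**2)
6*z(-6) + f(-3) = 6*2 + 4*(-3)**2 = 12 + 4*9 = 12 + 36 = 48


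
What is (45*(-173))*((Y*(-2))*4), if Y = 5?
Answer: 311400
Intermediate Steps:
(45*(-173))*((Y*(-2))*4) = (45*(-173))*((5*(-2))*4) = -(-77850)*4 = -7785*(-40) = 311400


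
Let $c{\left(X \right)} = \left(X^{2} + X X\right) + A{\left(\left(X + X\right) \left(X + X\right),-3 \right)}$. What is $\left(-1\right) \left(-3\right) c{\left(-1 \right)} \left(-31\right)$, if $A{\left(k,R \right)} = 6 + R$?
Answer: $-465$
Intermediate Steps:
$c{\left(X \right)} = 3 + 2 X^{2}$ ($c{\left(X \right)} = \left(X^{2} + X X\right) + \left(6 - 3\right) = \left(X^{2} + X^{2}\right) + 3 = 2 X^{2} + 3 = 3 + 2 X^{2}$)
$\left(-1\right) \left(-3\right) c{\left(-1 \right)} \left(-31\right) = \left(-1\right) \left(-3\right) \left(3 + 2 \left(-1\right)^{2}\right) \left(-31\right) = 3 \left(3 + 2 \cdot 1\right) \left(-31\right) = 3 \left(3 + 2\right) \left(-31\right) = 3 \cdot 5 \left(-31\right) = 15 \left(-31\right) = -465$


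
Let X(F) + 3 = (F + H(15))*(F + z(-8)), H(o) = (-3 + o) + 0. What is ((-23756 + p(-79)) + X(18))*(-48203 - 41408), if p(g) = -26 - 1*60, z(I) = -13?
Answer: 2123332645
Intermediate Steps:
H(o) = -3 + o
p(g) = -86 (p(g) = -26 - 60 = -86)
X(F) = -3 + (-13 + F)*(12 + F) (X(F) = -3 + (F + (-3 + 15))*(F - 13) = -3 + (F + 12)*(-13 + F) = -3 + (12 + F)*(-13 + F) = -3 + (-13 + F)*(12 + F))
((-23756 + p(-79)) + X(18))*(-48203 - 41408) = ((-23756 - 86) + (-159 + 18² - 1*18))*(-48203 - 41408) = (-23842 + (-159 + 324 - 18))*(-89611) = (-23842 + 147)*(-89611) = -23695*(-89611) = 2123332645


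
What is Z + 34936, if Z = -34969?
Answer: -33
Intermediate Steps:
Z + 34936 = -34969 + 34936 = -33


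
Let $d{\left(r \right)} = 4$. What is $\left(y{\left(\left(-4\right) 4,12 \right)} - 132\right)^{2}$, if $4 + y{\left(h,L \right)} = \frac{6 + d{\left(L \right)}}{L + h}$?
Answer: $\frac{76729}{4} \approx 19182.0$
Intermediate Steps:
$y{\left(h,L \right)} = -4 + \frac{10}{L + h}$ ($y{\left(h,L \right)} = -4 + \frac{6 + 4}{L + h} = -4 + \frac{10}{L + h}$)
$\left(y{\left(\left(-4\right) 4,12 \right)} - 132\right)^{2} = \left(\frac{2 \left(5 - 24 - 2 \left(\left(-4\right) 4\right)\right)}{12 - 16} - 132\right)^{2} = \left(\frac{2 \left(5 - 24 - -32\right)}{12 - 16} - 132\right)^{2} = \left(\frac{2 \left(5 - 24 + 32\right)}{-4} - 132\right)^{2} = \left(2 \left(- \frac{1}{4}\right) 13 - 132\right)^{2} = \left(- \frac{13}{2} - 132\right)^{2} = \left(- \frac{277}{2}\right)^{2} = \frac{76729}{4}$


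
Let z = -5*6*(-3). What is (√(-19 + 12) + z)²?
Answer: (90 + I*√7)² ≈ 8093.0 + 476.24*I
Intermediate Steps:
z = 90 (z = -30*(-3) = 90)
(√(-19 + 12) + z)² = (√(-19 + 12) + 90)² = (√(-7) + 90)² = (I*√7 + 90)² = (90 + I*√7)²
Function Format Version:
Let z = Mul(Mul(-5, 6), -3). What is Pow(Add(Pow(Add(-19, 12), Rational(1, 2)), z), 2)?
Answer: Pow(Add(90, Mul(I, Pow(7, Rational(1, 2)))), 2) ≈ Add(8093.0, Mul(476.24, I))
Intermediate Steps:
z = 90 (z = Mul(-30, -3) = 90)
Pow(Add(Pow(Add(-19, 12), Rational(1, 2)), z), 2) = Pow(Add(Pow(Add(-19, 12), Rational(1, 2)), 90), 2) = Pow(Add(Pow(-7, Rational(1, 2)), 90), 2) = Pow(Add(Mul(I, Pow(7, Rational(1, 2))), 90), 2) = Pow(Add(90, Mul(I, Pow(7, Rational(1, 2)))), 2)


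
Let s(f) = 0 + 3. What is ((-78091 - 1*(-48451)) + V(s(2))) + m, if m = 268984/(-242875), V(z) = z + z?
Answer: -7197626734/242875 ≈ -29635.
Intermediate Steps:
s(f) = 3
V(z) = 2*z
m = -268984/242875 (m = 268984*(-1/242875) = -268984/242875 ≈ -1.1075)
((-78091 - 1*(-48451)) + V(s(2))) + m = ((-78091 - 1*(-48451)) + 2*3) - 268984/242875 = ((-78091 + 48451) + 6) - 268984/242875 = (-29640 + 6) - 268984/242875 = -29634 - 268984/242875 = -7197626734/242875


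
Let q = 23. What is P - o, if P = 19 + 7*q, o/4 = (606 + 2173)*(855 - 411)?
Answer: -4935324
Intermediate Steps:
o = 4935504 (o = 4*((606 + 2173)*(855 - 411)) = 4*(2779*444) = 4*1233876 = 4935504)
P = 180 (P = 19 + 7*23 = 19 + 161 = 180)
P - o = 180 - 1*4935504 = 180 - 4935504 = -4935324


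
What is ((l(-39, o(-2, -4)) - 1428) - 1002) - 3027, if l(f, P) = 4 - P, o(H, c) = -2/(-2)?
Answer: -5454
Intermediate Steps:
o(H, c) = 1 (o(H, c) = -2*(-½) = 1)
((l(-39, o(-2, -4)) - 1428) - 1002) - 3027 = (((4 - 1*1) - 1428) - 1002) - 3027 = (((4 - 1) - 1428) - 1002) - 3027 = ((3 - 1428) - 1002) - 3027 = (-1425 - 1002) - 3027 = -2427 - 3027 = -5454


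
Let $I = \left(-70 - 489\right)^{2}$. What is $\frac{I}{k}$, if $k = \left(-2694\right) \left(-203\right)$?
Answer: $\frac{312481}{546882} \approx 0.57139$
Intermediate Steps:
$I = 312481$ ($I = \left(-559\right)^{2} = 312481$)
$k = 546882$
$\frac{I}{k} = \frac{312481}{546882}$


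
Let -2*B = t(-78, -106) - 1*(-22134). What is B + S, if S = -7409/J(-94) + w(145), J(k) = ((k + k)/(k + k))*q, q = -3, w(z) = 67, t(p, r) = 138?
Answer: -25798/3 ≈ -8599.3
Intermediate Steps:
J(k) = -3 (J(k) = ((k + k)/(k + k))*(-3) = ((2*k)/((2*k)))*(-3) = ((2*k)*(1/(2*k)))*(-3) = 1*(-3) = -3)
B = -11136 (B = -(138 - 1*(-22134))/2 = -(138 + 22134)/2 = -½*22272 = -11136)
S = 7610/3 (S = -7409/(-3) + 67 = -7409*(-⅓) + 67 = 7409/3 + 67 = 7610/3 ≈ 2536.7)
B + S = -11136 + 7610/3 = -25798/3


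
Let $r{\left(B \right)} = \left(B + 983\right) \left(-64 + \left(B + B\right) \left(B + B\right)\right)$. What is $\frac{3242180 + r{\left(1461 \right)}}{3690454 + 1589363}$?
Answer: $\frac{6956721020}{1759939} \approx 3952.8$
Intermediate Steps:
$r{\left(B \right)} = \left(-64 + 4 B^{2}\right) \left(983 + B\right)$ ($r{\left(B \right)} = \left(983 + B\right) \left(-64 + 2 B 2 B\right) = \left(983 + B\right) \left(-64 + 4 B^{2}\right) = \left(-64 + 4 B^{2}\right) \left(983 + B\right)$)
$\frac{3242180 + r{\left(1461 \right)}}{3690454 + 1589363} = \frac{3242180 + \left(-62912 - 93504 + 4 \cdot 1461^{3} + 3932 \cdot 1461^{2}\right)}{3690454 + 1589363} = \frac{3242180 + \left(-62912 - 93504 + 4 \cdot 3118535181 + 3932 \cdot 2134521\right)}{5279817} = \left(3242180 + \left(-62912 - 93504 + 12474140724 + 8392936572\right)\right) \frac{1}{5279817} = \left(3242180 + 20866920880\right) \frac{1}{5279817} = 20870163060 \cdot \frac{1}{5279817} = \frac{6956721020}{1759939}$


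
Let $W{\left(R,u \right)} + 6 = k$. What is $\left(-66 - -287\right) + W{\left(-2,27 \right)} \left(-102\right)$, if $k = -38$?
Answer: $4709$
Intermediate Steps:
$W{\left(R,u \right)} = -44$ ($W{\left(R,u \right)} = -6 - 38 = -44$)
$\left(-66 - -287\right) + W{\left(-2,27 \right)} \left(-102\right) = \left(-66 - -287\right) - -4488 = \left(-66 + 287\right) + 4488 = 221 + 4488 = 4709$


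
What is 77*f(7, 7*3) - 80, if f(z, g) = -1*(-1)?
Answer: -3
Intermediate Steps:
f(z, g) = 1
77*f(7, 7*3) - 80 = 77*1 - 80 = 77 - 80 = -3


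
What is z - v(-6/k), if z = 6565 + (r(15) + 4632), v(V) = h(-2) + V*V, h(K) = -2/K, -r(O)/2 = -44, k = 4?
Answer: 45127/4 ≈ 11282.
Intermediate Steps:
r(O) = 88 (r(O) = -2*(-44) = 88)
v(V) = 1 + V² (v(V) = -2/(-2) + V*V = -2*(-½) + V² = 1 + V²)
z = 11285 (z = 6565 + (88 + 4632) = 6565 + 4720 = 11285)
z - v(-6/k) = 11285 - (1 + (-6/4)²) = 11285 - (1 + (-6*¼)²) = 11285 - (1 + (-3/2)²) = 11285 - (1 + 9/4) = 11285 - 1*13/4 = 11285 - 13/4 = 45127/4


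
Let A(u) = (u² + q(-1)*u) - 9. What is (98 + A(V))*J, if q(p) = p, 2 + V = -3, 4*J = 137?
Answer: 16303/4 ≈ 4075.8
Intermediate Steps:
J = 137/4 (J = (¼)*137 = 137/4 ≈ 34.250)
V = -5 (V = -2 - 3 = -5)
A(u) = -9 + u² - u (A(u) = (u² - u) - 9 = -9 + u² - u)
(98 + A(V))*J = (98 + (-9 + (-5)² - 1*(-5)))*(137/4) = (98 + (-9 + 25 + 5))*(137/4) = (98 + 21)*(137/4) = 119*(137/4) = 16303/4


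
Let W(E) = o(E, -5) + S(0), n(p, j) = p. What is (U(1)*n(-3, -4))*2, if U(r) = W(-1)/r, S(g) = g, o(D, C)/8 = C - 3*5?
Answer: 960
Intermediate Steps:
o(D, C) = -120 + 8*C (o(D, C) = 8*(C - 3*5) = 8*(C - 15) = 8*(-15 + C) = -120 + 8*C)
W(E) = -160 (W(E) = (-120 + 8*(-5)) + 0 = (-120 - 40) + 0 = -160 + 0 = -160)
U(r) = -160/r
(U(1)*n(-3, -4))*2 = (-160/1*(-3))*2 = (-160*1*(-3))*2 = -160*(-3)*2 = 480*2 = 960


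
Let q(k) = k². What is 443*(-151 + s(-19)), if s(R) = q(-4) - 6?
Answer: -62463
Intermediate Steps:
s(R) = 10 (s(R) = (-4)² - 6 = 16 - 6 = 10)
443*(-151 + s(-19)) = 443*(-151 + 10) = 443*(-141) = -62463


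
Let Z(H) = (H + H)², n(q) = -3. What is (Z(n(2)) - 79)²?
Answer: 1849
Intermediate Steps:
Z(H) = 4*H² (Z(H) = (2*H)² = 4*H²)
(Z(n(2)) - 79)² = (4*(-3)² - 79)² = (4*9 - 79)² = (36 - 79)² = (-43)² = 1849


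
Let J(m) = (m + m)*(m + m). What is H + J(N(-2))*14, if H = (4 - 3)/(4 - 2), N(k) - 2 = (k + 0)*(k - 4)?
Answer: 21953/2 ≈ 10977.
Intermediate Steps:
N(k) = 2 + k*(-4 + k) (N(k) = 2 + (k + 0)*(k - 4) = 2 + k*(-4 + k))
H = 1/2 ≈ 0.50000
J(m) = 4*m**2 (J(m) = (2*m)*(2*m) = 4*m**2)
H + J(N(-2))*14 = 1/2 + (4*(2 + (-2)**2 - 4*(-2))**2)*14 = 1/2 + (4*(2 + 4 + 8)**2)*14 = 1/2 + (4*14**2)*14 = 1/2 + (4*196)*14 = 1/2 + 784*14 = 1/2 + 10976 = 21953/2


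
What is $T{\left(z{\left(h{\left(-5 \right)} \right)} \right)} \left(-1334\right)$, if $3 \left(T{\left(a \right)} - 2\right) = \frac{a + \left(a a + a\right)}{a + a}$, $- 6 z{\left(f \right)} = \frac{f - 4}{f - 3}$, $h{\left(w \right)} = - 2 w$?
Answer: $- \frac{64699}{21} \approx -3080.9$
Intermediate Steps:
$z{\left(f \right)} = - \frac{-4 + f}{6 \left(-3 + f\right)}$ ($z{\left(f \right)} = - \frac{\left(f - 4\right) \frac{1}{f - 3}}{6} = - \frac{\left(-4 + f\right) \frac{1}{-3 + f}}{6} = - \frac{\frac{1}{-3 + f} \left(-4 + f\right)}{6} = - \frac{-4 + f}{6 \left(-3 + f\right)}$)
$T{\left(a \right)} = 2 + \frac{a^{2} + 2 a}{6 a}$ ($T{\left(a \right)} = 2 + \frac{\left(a + \left(a a + a\right)\right) \frac{1}{a + a}}{3} = 2 + \frac{\left(a + \left(a^{2} + a\right)\right) \frac{1}{2 a}}{3} = 2 + \frac{\left(a + \left(a + a^{2}\right)\right) \frac{1}{2 a}}{3} = 2 + \frac{\left(a^{2} + 2 a\right) \frac{1}{2 a}}{3} = 2 + \frac{\frac{1}{2} \frac{1}{a} \left(a^{2} + 2 a\right)}{3} = 2 + \frac{a^{2} + 2 a}{6 a}$)
$T{\left(z{\left(h{\left(-5 \right)} \right)} \right)} \left(-1334\right) = \left(\frac{7}{3} + \frac{\frac{1}{6} \frac{1}{-3 - -10} \left(4 - \left(-2\right) \left(-5\right)\right)}{6}\right) \left(-1334\right) = \left(\frac{7}{3} + \frac{\frac{1}{6} \frac{1}{-3 + 10} \left(4 - 10\right)}{6}\right) \left(-1334\right) = \left(\frac{7}{3} + \frac{\frac{1}{6} \cdot \frac{1}{7} \left(4 - 10\right)}{6}\right) \left(-1334\right) = \left(\frac{7}{3} + \frac{\frac{1}{6} \cdot \frac{1}{7} \left(-6\right)}{6}\right) \left(-1334\right) = \left(\frac{7}{3} + \frac{1}{6} \left(- \frac{1}{7}\right)\right) \left(-1334\right) = \left(\frac{7}{3} - \frac{1}{42}\right) \left(-1334\right) = \frac{97}{42} \left(-1334\right) = - \frac{64699}{21}$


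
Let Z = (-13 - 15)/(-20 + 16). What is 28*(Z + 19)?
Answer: 728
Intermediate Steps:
Z = 7 (Z = -28/(-4) = -28*(-¼) = 7)
28*(Z + 19) = 28*(7 + 19) = 28*26 = 728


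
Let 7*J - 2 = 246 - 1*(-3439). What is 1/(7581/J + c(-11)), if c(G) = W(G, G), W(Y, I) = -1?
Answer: 1229/16460 ≈ 0.074666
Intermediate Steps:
J = 3687/7 (J = 2/7 + (246 - 1*(-3439))/7 = 2/7 + (246 + 3439)/7 = 2/7 + (1/7)*3685 = 2/7 + 3685/7 = 3687/7 ≈ 526.71)
c(G) = -1
1/(7581/J + c(-11)) = 1/(7581/(3687/7) - 1) = 1/(7581*(7/3687) - 1) = 1/(17689/1229 - 1) = 1/(16460/1229) = 1229/16460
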